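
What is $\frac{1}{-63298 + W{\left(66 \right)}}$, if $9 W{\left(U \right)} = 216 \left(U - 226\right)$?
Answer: $- \frac{1}{67138} \approx -1.4895 \cdot 10^{-5}$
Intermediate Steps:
$W{\left(U \right)} = -5424 + 24 U$ ($W{\left(U \right)} = \frac{216 \left(U - 226\right)}{9} = \frac{216 \left(-226 + U\right)}{9} = \frac{-48816 + 216 U}{9} = -5424 + 24 U$)
$\frac{1}{-63298 + W{\left(66 \right)}} = \frac{1}{-63298 + \left(-5424 + 24 \cdot 66\right)} = \frac{1}{-63298 + \left(-5424 + 1584\right)} = \frac{1}{-63298 - 3840} = \frac{1}{-67138} = - \frac{1}{67138}$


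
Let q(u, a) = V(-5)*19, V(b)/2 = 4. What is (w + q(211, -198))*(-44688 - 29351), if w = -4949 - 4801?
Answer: 710626322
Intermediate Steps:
V(b) = 8 (V(b) = 2*4 = 8)
q(u, a) = 152 (q(u, a) = 8*19 = 152)
w = -9750
(w + q(211, -198))*(-44688 - 29351) = (-9750 + 152)*(-44688 - 29351) = -9598*(-74039) = 710626322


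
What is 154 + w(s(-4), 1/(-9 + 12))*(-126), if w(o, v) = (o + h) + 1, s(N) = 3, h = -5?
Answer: 280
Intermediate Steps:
w(o, v) = -4 + o (w(o, v) = (o - 5) + 1 = (-5 + o) + 1 = -4 + o)
154 + w(s(-4), 1/(-9 + 12))*(-126) = 154 + (-4 + 3)*(-126) = 154 - 1*(-126) = 154 + 126 = 280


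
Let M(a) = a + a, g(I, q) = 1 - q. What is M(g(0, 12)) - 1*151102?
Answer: -151124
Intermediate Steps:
M(a) = 2*a
M(g(0, 12)) - 1*151102 = 2*(1 - 1*12) - 1*151102 = 2*(1 - 12) - 151102 = 2*(-11) - 151102 = -22 - 151102 = -151124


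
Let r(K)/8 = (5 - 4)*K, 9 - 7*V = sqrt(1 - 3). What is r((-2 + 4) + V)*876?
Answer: 161184/7 - 7008*I*sqrt(2)/7 ≈ 23026.0 - 1415.8*I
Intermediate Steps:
V = 9/7 - I*sqrt(2)/7 (V = 9/7 - sqrt(1 - 3)/7 = 9/7 - I*sqrt(2)/7 ≈ 1.2857 - 0.20203*I)
r(K) = 8*K (r(K) = 8*((5 - 4)*K) = 8*(1*K) = 8*K)
r((-2 + 4) + V)*876 = (8*((-2 + 4) + (9/7 - I*sqrt(2)/7)))*876 = (8*(2 + (9/7 - I*sqrt(2)/7)))*876 = (8*(23/7 - I*sqrt(2)/7))*876 = (184/7 - 8*I*sqrt(2)/7)*876 = 161184/7 - 7008*I*sqrt(2)/7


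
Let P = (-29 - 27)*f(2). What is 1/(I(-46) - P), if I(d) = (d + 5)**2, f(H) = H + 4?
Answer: 1/2017 ≈ 0.00049579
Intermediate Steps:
f(H) = 4 + H
I(d) = (5 + d)**2
P = -336 (P = (-29 - 27)*(4 + 2) = -56*6 = -336)
1/(I(-46) - P) = 1/((5 - 46)**2 - 1*(-336)) = 1/((-41)**2 + 336) = 1/(1681 + 336) = 1/2017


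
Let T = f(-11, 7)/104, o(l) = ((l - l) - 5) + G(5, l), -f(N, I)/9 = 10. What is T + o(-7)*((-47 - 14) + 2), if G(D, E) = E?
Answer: 36771/52 ≈ 707.13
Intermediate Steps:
f(N, I) = -90 (f(N, I) = -9*10 = -90)
o(l) = -5 + l (o(l) = ((l - l) - 5) + l = (0 - 5) + l = -5 + l)
T = -45/52 (T = -90/104 = -90*1/104 = -45/52 ≈ -0.86539)
T + o(-7)*((-47 - 14) + 2) = -45/52 + (-5 - 7)*((-47 - 14) + 2) = -45/52 - 12*(-61 + 2) = -45/52 - 12*(-59) = -45/52 + 708 = 36771/52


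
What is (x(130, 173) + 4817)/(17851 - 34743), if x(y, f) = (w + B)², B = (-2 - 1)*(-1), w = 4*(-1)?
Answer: -2409/8446 ≈ -0.28522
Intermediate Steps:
w = -4
B = 3 (B = -3*(-1) = 3)
x(y, f) = 1 (x(y, f) = (-4 + 3)² = (-1)² = 1)
(x(130, 173) + 4817)/(17851 - 34743) = (1 + 4817)/(17851 - 34743) = 4818/(-16892) = 4818*(-1/16892) = -2409/8446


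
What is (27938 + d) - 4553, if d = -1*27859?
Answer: -4474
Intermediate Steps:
d = -27859
(27938 + d) - 4553 = (27938 - 27859) - 4553 = 79 - 4553 = -4474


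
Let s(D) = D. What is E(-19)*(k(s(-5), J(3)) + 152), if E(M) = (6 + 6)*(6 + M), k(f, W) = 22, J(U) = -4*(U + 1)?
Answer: -27144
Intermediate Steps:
J(U) = -4 - 4*U (J(U) = -4*(1 + U) = -4 - 4*U)
E(M) = 72 + 12*M (E(M) = 12*(6 + M) = 72 + 12*M)
E(-19)*(k(s(-5), J(3)) + 152) = (72 + 12*(-19))*(22 + 152) = (72 - 228)*174 = -156*174 = -27144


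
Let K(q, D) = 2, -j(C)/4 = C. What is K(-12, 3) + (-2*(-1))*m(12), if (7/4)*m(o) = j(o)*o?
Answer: -4594/7 ≈ -656.29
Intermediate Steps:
j(C) = -4*C
m(o) = -16*o**2/7 (m(o) = 4*((-4*o)*o)/7 = 4*(-4*o**2)/7 = -16*o**2/7)
K(-12, 3) + (-2*(-1))*m(12) = 2 + (-2*(-1))*(-16/7*12**2) = 2 + 2*(-16/7*144) = 2 + 2*(-2304/7) = 2 - 4608/7 = -4594/7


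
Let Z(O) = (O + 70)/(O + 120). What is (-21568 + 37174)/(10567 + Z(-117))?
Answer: 1377/931 ≈ 1.4791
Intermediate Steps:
Z(O) = (70 + O)/(120 + O)
(-21568 + 37174)/(10567 + Z(-117)) = (-21568 + 37174)/(10567 + (70 - 117)/(120 - 117)) = 15606/(10567 - 47/3) = 15606/(31654/3) = 15606*(3/31654) = 1377/931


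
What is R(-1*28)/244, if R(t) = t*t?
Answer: 196/61 ≈ 3.2131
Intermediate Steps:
R(t) = t²
R(-1*28)/244 = (-1*28)²/244 = (-28)²*(1/244) = 784*(1/244) = 196/61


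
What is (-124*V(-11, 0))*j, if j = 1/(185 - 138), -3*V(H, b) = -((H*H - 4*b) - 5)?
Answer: -14384/141 ≈ -102.01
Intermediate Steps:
V(H, b) = -5/3 - 4*b/3 + H²/3 (V(H, b) = -(-1)*((H*H - 4*b) - 5)/3 = -(-1)*((H² - 4*b) - 5)/3 = -(-1)*(-5 + H² - 4*b)/3 = -(5 - H² + 4*b)/3 = -5/3 - 4*b/3 + H²/3)
j = 1/47 ≈ 0.021277
(-124*V(-11, 0))*j = -124*(-5/3 - 4/3*0 + (⅓)*(-11)²)*(1/47) = -124*(-5/3 + 0 + (⅓)*121)*(1/47) = -124*(-5/3 + 0 + 121/3)*(1/47) = -124*116/3*(1/47) = -14384/3*1/47 = -14384/141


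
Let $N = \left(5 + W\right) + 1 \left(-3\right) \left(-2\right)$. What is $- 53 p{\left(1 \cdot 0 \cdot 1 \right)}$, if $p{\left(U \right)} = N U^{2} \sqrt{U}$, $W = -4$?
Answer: $0$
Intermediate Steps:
$N = 7$ ($N = \left(5 - 4\right) + 1 \left(-3\right) \left(-2\right) = 1 - -6 = 1 + 6 = 7$)
$p{\left(U \right)} = 7 U^{\frac{5}{2}}$ ($p{\left(U \right)} = 7 U^{2} \sqrt{U} = 7 U^{\frac{5}{2}}$)
$- 53 p{\left(1 \cdot 0 \cdot 1 \right)} = - 53 \cdot 7 \left(1 \cdot 0 \cdot 1\right)^{\frac{5}{2}} = - 53 \cdot 7 \left(0 \cdot 1\right)^{\frac{5}{2}} = - 53 \cdot 7 \cdot 0^{\frac{5}{2}} = - 53 \cdot 7 \cdot 0 = \left(-53\right) 0 = 0$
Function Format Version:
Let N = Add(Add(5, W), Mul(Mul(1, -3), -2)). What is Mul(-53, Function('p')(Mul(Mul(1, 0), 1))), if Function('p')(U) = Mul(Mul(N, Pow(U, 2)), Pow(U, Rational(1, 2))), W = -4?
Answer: 0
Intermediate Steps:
N = 7 (N = Add(Add(5, -4), Mul(Mul(1, -3), -2)) = Add(1, Mul(-3, -2)) = Add(1, 6) = 7)
Function('p')(U) = Mul(7, Pow(U, Rational(5, 2))) (Function('p')(U) = Mul(Mul(7, Pow(U, 2)), Pow(U, Rational(1, 2))) = Mul(7, Pow(U, Rational(5, 2))))
Mul(-53, Function('p')(Mul(Mul(1, 0), 1))) = Mul(-53, Mul(7, Pow(Mul(Mul(1, 0), 1), Rational(5, 2)))) = Mul(-53, Mul(7, Pow(Mul(0, 1), Rational(5, 2)))) = Mul(-53, Mul(7, Pow(0, Rational(5, 2)))) = Mul(-53, Mul(7, 0)) = Mul(-53, 0) = 0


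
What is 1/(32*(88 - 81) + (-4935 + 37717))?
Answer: 1/33006 ≈ 3.0298e-5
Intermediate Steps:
1/(32*(88 - 81) + (-4935 + 37717)) = 1/(32*7 + 32782) = 1/(224 + 32782) = 1/33006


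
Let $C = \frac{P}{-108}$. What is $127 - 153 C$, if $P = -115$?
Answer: $- \frac{431}{12} \approx -35.917$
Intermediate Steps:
$C = \frac{115}{108}$ ($C = - \frac{115}{-108} = \left(-115\right) \left(- \frac{1}{108}\right) = \frac{115}{108} \approx 1.0648$)
$127 - 153 C = 127 - \frac{1955}{12} = - \frac{431}{12}$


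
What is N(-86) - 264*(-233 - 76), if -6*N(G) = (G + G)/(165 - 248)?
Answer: 20312338/249 ≈ 81576.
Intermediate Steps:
N(G) = G/249 (N(G) = -(G + G)/(6*(165 - 248)) = -2*G/(6*(-83)) = -2*G*(-1)/(6*83) = -(-1)*G/249 = G/249)
N(-86) - 264*(-233 - 76) = (1/249)*(-86) - 264*(-233 - 76) = -86/249 - 264*(-309) = -86/249 + 81576 = 20312338/249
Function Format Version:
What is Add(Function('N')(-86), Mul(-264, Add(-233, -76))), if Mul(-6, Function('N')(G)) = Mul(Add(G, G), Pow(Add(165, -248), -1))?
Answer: Rational(20312338, 249) ≈ 81576.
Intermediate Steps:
Function('N')(G) = Mul(Rational(1, 249), G) (Function('N')(G) = Mul(Rational(-1, 6), Mul(Add(G, G), Pow(Add(165, -248), -1))) = Mul(Rational(-1, 6), Mul(Mul(2, G), Pow(-83, -1))) = Mul(Rational(-1, 6), Mul(Mul(2, G), Rational(-1, 83))) = Mul(Rational(-1, 6), Mul(Rational(-2, 83), G)) = Mul(Rational(1, 249), G))
Add(Function('N')(-86), Mul(-264, Add(-233, -76))) = Add(Mul(Rational(1, 249), -86), Mul(-264, Add(-233, -76))) = Add(Rational(-86, 249), Mul(-264, -309)) = Add(Rational(-86, 249), 81576) = Rational(20312338, 249)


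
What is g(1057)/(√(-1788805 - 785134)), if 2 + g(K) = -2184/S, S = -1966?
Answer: 874*I*√2573939/2530182037 ≈ 0.00055419*I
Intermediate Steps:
g(K) = -874/983 (g(K) = -2 - 2184/(-1966) = -2 - 2184*(-1/1966) = -2 + 1092/983 = -874/983)
g(1057)/(√(-1788805 - 785134)) = -874/(983*√(-1788805 - 785134)) = -874*(-I*√2573939/2573939)/983 = -(-874)*I*√2573939/2530182037 = 874*I*√2573939/2530182037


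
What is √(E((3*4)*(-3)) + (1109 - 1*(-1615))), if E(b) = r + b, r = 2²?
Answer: 2*√673 ≈ 51.884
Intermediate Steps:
r = 4
E(b) = 4 + b
√(E((3*4)*(-3)) + (1109 - 1*(-1615))) = √((4 + (3*4)*(-3)) + (1109 - 1*(-1615))) = √((4 + 12*(-3)) + (1109 + 1615)) = √((4 - 36) + 2724) = √(-32 + 2724) = √2692 = 2*√673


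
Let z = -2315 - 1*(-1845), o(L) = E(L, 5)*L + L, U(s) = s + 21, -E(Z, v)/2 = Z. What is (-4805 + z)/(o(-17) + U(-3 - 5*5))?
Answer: 5275/602 ≈ 8.7625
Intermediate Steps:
E(Z, v) = -2*Z
U(s) = 21 + s
o(L) = L - 2*L² (o(L) = (-2*L)*L + L = -2*L² + L = L - 2*L²)
z = -470 (z = -2315 + 1845 = -470)
(-4805 + z)/(o(-17) + U(-3 - 5*5)) = (-4805 - 470)/(-17*(1 - 2*(-17)) + (21 + (-3 - 5*5))) = -5275/(-17*(1 + 34) + (21 + (-3 - 25))) = -5275/(-17*35 + (21 - 28)) = -5275/(-595 - 7) = -5275/(-602) = -5275*(-1/602) = 5275/602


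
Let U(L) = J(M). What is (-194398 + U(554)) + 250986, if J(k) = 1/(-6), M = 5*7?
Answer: 339527/6 ≈ 56588.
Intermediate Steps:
M = 35
J(k) = -1/6
U(L) = -1/6
(-194398 + U(554)) + 250986 = (-194398 - 1/6) + 250986 = -1166389/6 + 250986 = 339527/6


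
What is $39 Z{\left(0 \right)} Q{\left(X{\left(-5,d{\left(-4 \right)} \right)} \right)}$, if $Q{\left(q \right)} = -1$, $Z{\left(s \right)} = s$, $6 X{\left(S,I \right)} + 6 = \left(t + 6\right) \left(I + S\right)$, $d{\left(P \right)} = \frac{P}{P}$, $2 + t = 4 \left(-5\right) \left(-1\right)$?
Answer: $0$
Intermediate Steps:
$t = 18$ ($t = -2 + 4 \left(-5\right) \left(-1\right) = -2 - -20 = -2 + 20 = 18$)
$d{\left(P \right)} = 1$
$X{\left(S,I \right)} = -1 + 4 I + 4 S$ ($X{\left(S,I \right)} = -1 + \frac{\left(18 + 6\right) \left(I + S\right)}{6} = -1 + \frac{24 \left(I + S\right)}{6} = -1 + \frac{24 I + 24 S}{6} = -1 + \left(4 I + 4 S\right) = -1 + 4 I + 4 S$)
$39 Z{\left(0 \right)} Q{\left(X{\left(-5,d{\left(-4 \right)} \right)} \right)} = 39 \cdot 0 \left(-1\right) = 0 \left(-1\right) = 0$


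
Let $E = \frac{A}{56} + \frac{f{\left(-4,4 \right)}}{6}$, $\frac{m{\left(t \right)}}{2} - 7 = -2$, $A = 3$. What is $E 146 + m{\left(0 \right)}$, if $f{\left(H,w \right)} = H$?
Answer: $- \frac{6679}{84} \approx -79.512$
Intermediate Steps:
$m{\left(t \right)} = 10$ ($m{\left(t \right)} = 14 + 2 \left(-2\right) = 14 - 4 = 10$)
$E = - \frac{103}{168}$ ($E = \frac{3}{56} - \frac{4}{6} = 3 \cdot \frac{1}{56} - \frac{2}{3} = \frac{3}{56} - \frac{2}{3} = - \frac{103}{168} \approx -0.6131$)
$E 146 + m{\left(0 \right)} = \left(- \frac{103}{168}\right) 146 + 10 = - \frac{7519}{84} + 10 = - \frac{6679}{84}$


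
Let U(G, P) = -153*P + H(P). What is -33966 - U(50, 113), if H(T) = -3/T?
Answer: -1884498/113 ≈ -16677.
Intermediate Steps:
U(G, P) = -153*P - 3/P
-33966 - U(50, 113) = -33966 - (-153*113 - 3/113) = -33966 - (-17289 - 3*1/113) = -33966 - (-17289 - 3/113) = -33966 - 1*(-1953660/113) = -33966 + 1953660/113 = -1884498/113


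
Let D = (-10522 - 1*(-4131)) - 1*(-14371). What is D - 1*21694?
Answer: -13714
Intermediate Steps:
D = 7980 (D = (-10522 + 4131) + 14371 = -6391 + 14371 = 7980)
D - 1*21694 = 7980 - 1*21694 = 7980 - 21694 = -13714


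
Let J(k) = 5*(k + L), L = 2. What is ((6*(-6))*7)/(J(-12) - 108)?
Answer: 126/79 ≈ 1.5949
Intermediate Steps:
J(k) = 10 + 5*k (J(k) = 5*(k + 2) = 5*(2 + k) = 10 + 5*k)
((6*(-6))*7)/(J(-12) - 108) = ((6*(-6))*7)/((10 + 5*(-12)) - 108) = (-36*7)/((10 - 60) - 108) = -252/(-50 - 108) = -252/(-158) = -252*(-1/158) = 126/79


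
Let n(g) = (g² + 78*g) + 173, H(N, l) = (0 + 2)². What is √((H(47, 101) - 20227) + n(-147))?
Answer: I*√9907 ≈ 99.534*I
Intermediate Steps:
H(N, l) = 4 (H(N, l) = 2² = 4)
n(g) = 173 + g² + 78*g
√((H(47, 101) - 20227) + n(-147)) = √((4 - 20227) + (173 + (-147)² + 78*(-147))) = √(-20223 + (173 + 21609 - 11466)) = √(-20223 + 10316) = √(-9907) = I*√9907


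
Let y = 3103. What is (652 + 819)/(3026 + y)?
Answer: 1471/6129 ≈ 0.24001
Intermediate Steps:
(652 + 819)/(3026 + y) = (652 + 819)/(3026 + 3103) = 1471/6129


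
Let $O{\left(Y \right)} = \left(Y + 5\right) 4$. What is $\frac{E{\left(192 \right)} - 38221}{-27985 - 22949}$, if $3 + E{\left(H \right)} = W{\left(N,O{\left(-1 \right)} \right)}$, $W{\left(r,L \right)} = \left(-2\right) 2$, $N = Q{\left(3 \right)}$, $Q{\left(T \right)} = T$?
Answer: $\frac{19114}{25467} \approx 0.75054$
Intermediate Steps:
$N = 3$
$O{\left(Y \right)} = 20 + 4 Y$ ($O{\left(Y \right)} = \left(5 + Y\right) 4 = 20 + 4 Y$)
$W{\left(r,L \right)} = -4$
$E{\left(H \right)} = -7$ ($E{\left(H \right)} = -3 - 4 = -7$)
$\frac{E{\left(192 \right)} - 38221}{-27985 - 22949} = \frac{-7 - 38221}{-27985 - 22949} = - \frac{38228}{-50934} = \left(-38228\right) \left(- \frac{1}{50934}\right) = \frac{19114}{25467}$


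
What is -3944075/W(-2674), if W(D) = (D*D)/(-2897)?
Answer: 11425985275/7150276 ≈ 1598.0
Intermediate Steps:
W(D) = -D²/2897 (W(D) = D²*(-1/2897) = -D²/2897)
-3944075/W(-2674) = -3944075/((-1/2897*(-2674)²)) = -3944075/((-1/2897*7150276)) = -3944075/(-7150276/2897) = -3944075*(-2897/7150276) = 11425985275/7150276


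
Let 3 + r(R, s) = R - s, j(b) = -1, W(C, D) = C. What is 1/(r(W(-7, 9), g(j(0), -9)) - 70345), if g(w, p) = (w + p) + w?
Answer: -1/70344 ≈ -1.4216e-5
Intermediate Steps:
g(w, p) = p + 2*w (g(w, p) = (p + w) + w = p + 2*w)
r(R, s) = -3 + R - s (r(R, s) = -3 + (R - s) = -3 + R - s)
1/(r(W(-7, 9), g(j(0), -9)) - 70345) = 1/((-3 - 7 - (-9 + 2*(-1))) - 70345) = 1/((-3 - 7 - (-9 - 2)) - 70345) = 1/((-3 - 7 - 1*(-11)) - 70345) = 1/((-3 - 7 + 11) - 70345) = 1/(1 - 70345) = 1/(-70344) = -1/70344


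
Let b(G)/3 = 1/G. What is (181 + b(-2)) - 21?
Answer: 317/2 ≈ 158.50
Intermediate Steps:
b(G) = 3/G
(181 + b(-2)) - 21 = (181 + 3/(-2)) - 21 = (181 + 3*(-½)) - 21 = (181 - 3/2) - 21 = 359/2 - 21 = 317/2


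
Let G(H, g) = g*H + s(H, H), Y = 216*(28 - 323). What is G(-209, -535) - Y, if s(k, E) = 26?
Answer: 175561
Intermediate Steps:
Y = -63720 (Y = 216*(-295) = -63720)
G(H, g) = 26 + H*g (G(H, g) = g*H + 26 = H*g + 26 = 26 + H*g)
G(-209, -535) - Y = (26 - 209*(-535)) - 1*(-63720) = (26 + 111815) + 63720 = 111841 + 63720 = 175561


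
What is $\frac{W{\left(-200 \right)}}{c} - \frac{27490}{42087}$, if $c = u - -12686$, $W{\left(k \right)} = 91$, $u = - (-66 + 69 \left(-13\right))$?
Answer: $- \frac{371381093}{574445463} \approx -0.6465$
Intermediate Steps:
$u = 963$ ($u = - (-66 - 897) = \left(-1\right) \left(-963\right) = 963$)
$c = 13649$ ($c = 963 - -12686 = 963 + 12686 = 13649$)
$\frac{W{\left(-200 \right)}}{c} - \frac{27490}{42087} = \frac{91}{13649} - \frac{27490}{42087} = - \frac{371381093}{574445463}$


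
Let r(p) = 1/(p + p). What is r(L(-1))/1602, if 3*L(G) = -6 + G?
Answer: -1/7476 ≈ -0.00013376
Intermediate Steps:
L(G) = -2 + G/3 (L(G) = (-6 + G)/3 = -2 + G/3)
r(p) = 1/(2*p)
r(L(-1))/1602 = (1/(2*(-2 + (1/3)*(-1))))/1602 = (1/(2*(-2 - 1/3)))*(1/1602) = (1/(2*(-7/3)))*(1/1602) = ((1/2)*(-3/7))*(1/1602) = -3/14*1/1602 = -1/7476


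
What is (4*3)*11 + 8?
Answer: 140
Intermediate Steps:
(4*3)*11 + 8 = 12*11 + 8 = 132 + 8 = 140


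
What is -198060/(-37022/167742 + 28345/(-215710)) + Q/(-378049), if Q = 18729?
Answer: 270929893167975806811/481659475904789 ≈ 5.6249e+5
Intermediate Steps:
-198060/(-37022/167742 + 28345/(-215710)) + Q/(-378049) = -198060/(-37022/167742 + 28345/(-215710)) + 18729/(-378049) = -198060/(-37022*1/167742 + 28345*(-1/215710)) + 18729*(-1/378049) = -198060/(-18511/83871 - 5669/43142) - 18729/378049 = -198060/(-1274066261/3618362682) - 18729/378049 = -198060*(-3618362682/1274066261) - 18729/378049 = 716652912796920/1274066261 - 18729/378049 = 270929893167975806811/481659475904789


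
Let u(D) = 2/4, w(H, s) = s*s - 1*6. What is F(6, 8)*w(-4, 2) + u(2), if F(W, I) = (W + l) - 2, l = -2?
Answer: -7/2 ≈ -3.5000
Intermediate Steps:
w(H, s) = -6 + s² (w(H, s) = s² - 6 = -6 + s²)
F(W, I) = -4 + W (F(W, I) = (W - 2) - 2 = (-2 + W) - 2 = -4 + W)
u(D) = ½ (u(D) = 2*(¼) = ½)
F(6, 8)*w(-4, 2) + u(2) = (-4 + 6)*(-6 + 2²) + ½ = 2*(-6 + 4) + ½ = 2*(-2) + ½ = -4 + ½ = -7/2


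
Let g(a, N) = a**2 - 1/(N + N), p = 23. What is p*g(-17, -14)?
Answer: 186139/28 ≈ 6647.8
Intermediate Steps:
g(a, N) = a**2 - 1/(2*N)
p*g(-17, -14) = 23*((-17)**2 - 1/2/(-14)) = 23*(289 - 1/2*(-1/14)) = 23*(289 + 1/28) = 23*(8093/28) = 186139/28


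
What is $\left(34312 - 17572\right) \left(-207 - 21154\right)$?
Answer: $-357583140$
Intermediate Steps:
$\left(34312 - 17572\right) \left(-207 - 21154\right) = 16740 \left(-21361\right) = -357583140$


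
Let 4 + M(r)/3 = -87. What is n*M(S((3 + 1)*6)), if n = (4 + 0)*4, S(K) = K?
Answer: -4368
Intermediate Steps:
M(r) = -273 (M(r) = -12 + 3*(-87) = -12 - 261 = -273)
n = 16 (n = 4*4 = 16)
n*M(S((3 + 1)*6)) = 16*(-273) = -4368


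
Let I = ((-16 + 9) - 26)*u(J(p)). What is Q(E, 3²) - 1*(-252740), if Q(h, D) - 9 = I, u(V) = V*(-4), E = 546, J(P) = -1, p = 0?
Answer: 252617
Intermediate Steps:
u(V) = -4*V
I = -132 (I = ((-16 + 9) - 26)*(-4*(-1)) = (-7 - 26)*4 = -33*4 = -132)
Q(h, D) = -123 (Q(h, D) = 9 - 132 = -123)
Q(E, 3²) - 1*(-252740) = -123 - 1*(-252740) = -123 + 252740 = 252617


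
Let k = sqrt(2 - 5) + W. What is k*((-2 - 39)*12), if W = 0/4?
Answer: -492*I*sqrt(3) ≈ -852.17*I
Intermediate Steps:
W = 0 (W = 0*(1/4) = 0)
k = I*sqrt(3) (k = sqrt(2 - 5) + 0 = sqrt(-3) + 0 = I*sqrt(3) + 0 = I*sqrt(3) ≈ 1.732*I)
k*((-2 - 39)*12) = (I*sqrt(3))*((-2 - 39)*12) = (I*sqrt(3))*(-41*12) = (I*sqrt(3))*(-492) = -492*I*sqrt(3)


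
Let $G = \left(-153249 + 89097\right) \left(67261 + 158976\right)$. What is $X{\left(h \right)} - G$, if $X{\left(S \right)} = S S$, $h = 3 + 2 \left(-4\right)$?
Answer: $14513556049$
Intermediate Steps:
$h = -5$ ($h = 3 - 8 = -5$)
$X{\left(S \right)} = S^{2}$
$G = -14513556024$ ($G = \left(-64152\right) 226237 = -14513556024$)
$X{\left(h \right)} - G = \left(-5\right)^{2} - -14513556024 = 25 + 14513556024 = 14513556049$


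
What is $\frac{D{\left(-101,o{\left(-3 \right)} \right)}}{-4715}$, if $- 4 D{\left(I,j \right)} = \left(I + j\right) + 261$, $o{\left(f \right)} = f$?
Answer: $\frac{157}{18860} \approx 0.0083245$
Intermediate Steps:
$D{\left(I,j \right)} = - \frac{261}{4} - \frac{I}{4} - \frac{j}{4}$ ($D{\left(I,j \right)} = - \frac{\left(I + j\right) + 261}{4} = - \frac{261 + I + j}{4} = - \frac{261}{4} - \frac{I}{4} - \frac{j}{4}$)
$\frac{D{\left(-101,o{\left(-3 \right)} \right)}}{-4715} = \frac{- \frac{261}{4} - - \frac{101}{4} - - \frac{3}{4}}{-4715} = \left(- \frac{261}{4} + \frac{101}{4} + \frac{3}{4}\right) \left(- \frac{1}{4715}\right) = \left(- \frac{157}{4}\right) \left(- \frac{1}{4715}\right) = \frac{157}{18860}$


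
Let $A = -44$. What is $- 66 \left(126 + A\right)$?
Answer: $-5412$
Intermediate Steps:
$- 66 \left(126 + A\right) = - 66 \left(126 - 44\right) = \left(-66\right) 82 = -5412$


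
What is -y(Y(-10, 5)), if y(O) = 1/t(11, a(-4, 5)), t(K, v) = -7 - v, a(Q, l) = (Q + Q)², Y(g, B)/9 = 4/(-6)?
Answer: 1/71 ≈ 0.014085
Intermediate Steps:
Y(g, B) = -6 (Y(g, B) = 9*(4/(-6)) = 9*(4*(-⅙)) = 9*(-⅔) = -6)
a(Q, l) = 4*Q² (a(Q, l) = (2*Q)² = 4*Q²)
y(O) = -1/71 (y(O) = 1/(-7 - 4*(-4)²) = 1/(-7 - 4*16) = 1/(-7 - 1*64) = 1/(-7 - 64) = 1/(-71) = -1/71)
-y(Y(-10, 5)) = -1*(-1/71) = 1/71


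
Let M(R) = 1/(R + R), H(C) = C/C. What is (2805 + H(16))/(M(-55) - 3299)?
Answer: -308660/362891 ≈ -0.85056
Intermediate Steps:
H(C) = 1
M(R) = 1/(2*R)
(2805 + H(16))/(M(-55) - 3299) = (2805 + 1)/((½)/(-55) - 3299) = 2806/((½)*(-1/55) - 3299) = 2806/(-1/110 - 3299) = 2806/(-362891/110) = 2806*(-110/362891) = -308660/362891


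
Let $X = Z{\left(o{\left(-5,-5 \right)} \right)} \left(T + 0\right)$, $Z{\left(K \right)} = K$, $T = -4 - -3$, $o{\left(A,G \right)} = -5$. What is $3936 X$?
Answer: $19680$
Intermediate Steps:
$T = -1$ ($T = -4 + 3 = -1$)
$X = 5$ ($X = - 5 \left(-1 + 0\right) = \left(-5\right) \left(-1\right) = 5$)
$3936 X = 3936 \cdot 5 = 19680$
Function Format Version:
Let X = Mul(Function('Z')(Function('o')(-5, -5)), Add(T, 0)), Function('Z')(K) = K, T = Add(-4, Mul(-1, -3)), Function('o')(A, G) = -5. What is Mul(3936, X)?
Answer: 19680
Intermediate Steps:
T = -1 (T = Add(-4, 3) = -1)
X = 5 (X = Mul(-5, Add(-1, 0)) = Mul(-5, -1) = 5)
Mul(3936, X) = Mul(3936, 5) = 19680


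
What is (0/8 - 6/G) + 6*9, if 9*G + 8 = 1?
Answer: 432/7 ≈ 61.714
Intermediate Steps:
G = -7/9 (G = -8/9 + (1/9)*1 = -8/9 + 1/9 = -7/9 ≈ -0.77778)
(0/8 - 6/G) + 6*9 = (0/8 - 6/(-7/9)) + 6*9 = (0*(1/8) - 6*(-9/7)) + 54 = (0 + 54/7) + 54 = 54/7 + 54 = 432/7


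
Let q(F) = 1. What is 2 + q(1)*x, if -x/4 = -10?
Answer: 42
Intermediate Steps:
x = 40 (x = -4*(-10) = 40)
2 + q(1)*x = 2 + 1*40 = 2 + 40 = 42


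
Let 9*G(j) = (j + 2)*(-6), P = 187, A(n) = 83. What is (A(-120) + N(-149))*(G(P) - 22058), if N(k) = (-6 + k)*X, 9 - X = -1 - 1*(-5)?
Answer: 15351328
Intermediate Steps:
G(j) = -4/3 - 2*j/3 (G(j) = ((j + 2)*(-6))/9 = ((2 + j)*(-6))/9 = (-12 - 6*j)/9 = -4/3 - 2*j/3)
X = 5 (X = 9 - (-1 - 1*(-5)) = 9 - (-1 + 5) = 9 - 1*4 = 9 - 4 = 5)
N(k) = -30 + 5*k (N(k) = (-6 + k)*5 = -30 + 5*k)
(A(-120) + N(-149))*(G(P) - 22058) = (83 + (-30 + 5*(-149)))*((-4/3 - ⅔*187) - 22058) = (83 + (-30 - 745))*((-4/3 - 374/3) - 22058) = (83 - 775)*(-126 - 22058) = -692*(-22184) = 15351328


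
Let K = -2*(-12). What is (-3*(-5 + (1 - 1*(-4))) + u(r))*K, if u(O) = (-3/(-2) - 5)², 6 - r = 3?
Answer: 294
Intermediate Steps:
K = 24
r = 3 (r = 6 - 1*3 = 6 - 3 = 3)
u(O) = 49/4 (u(O) = (-3*(-½) - 5)² = (3/2 - 5)² = (-7/2)² = 49/4)
(-3*(-5 + (1 - 1*(-4))) + u(r))*K = (-3*(-5 + (1 - 1*(-4))) + 49/4)*24 = (-3*(-5 + (1 + 4)) + 49/4)*24 = (-3*(-5 + 5) + 49/4)*24 = (-3*0 + 49/4)*24 = (0 + 49/4)*24 = (49/4)*24 = 294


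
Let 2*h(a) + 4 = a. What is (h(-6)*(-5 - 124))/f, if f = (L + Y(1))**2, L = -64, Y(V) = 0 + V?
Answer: 215/1323 ≈ 0.16251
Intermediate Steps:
h(a) = -2 + a/2
Y(V) = V
f = 3969 (f = (-64 + 1)**2 = (-63)**2 = 3969)
(h(-6)*(-5 - 124))/f = ((-2 + (1/2)*(-6))*(-5 - 124))/3969 = ((-2 - 3)*(-129))*(1/3969) = -5*(-129)*(1/3969) = 645*(1/3969) = 215/1323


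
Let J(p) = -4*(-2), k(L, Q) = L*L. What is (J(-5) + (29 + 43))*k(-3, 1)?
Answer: 720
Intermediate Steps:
k(L, Q) = L²
J(p) = 8
(J(-5) + (29 + 43))*k(-3, 1) = (8 + (29 + 43))*(-3)² = (8 + 72)*9 = 80*9 = 720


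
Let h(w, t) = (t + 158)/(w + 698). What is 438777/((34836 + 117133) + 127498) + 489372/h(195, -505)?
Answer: -122129496722913/96975049 ≈ -1.2594e+6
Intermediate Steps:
h(w, t) = (158 + t)/(698 + w)
438777/((34836 + 117133) + 127498) + 489372/h(195, -505) = 438777/((34836 + 117133) + 127498) + 489372/(((158 - 505)/(698 + 195))) = 438777/(151969 + 127498) + 489372/((-347/893)) = 438777/279467 + 489372/(((1/893)*(-347))) = 438777*(1/279467) + 489372/(-347/893) = 438777/279467 + 489372*(-893/347) = 438777/279467 - 437009196/347 = -122129496722913/96975049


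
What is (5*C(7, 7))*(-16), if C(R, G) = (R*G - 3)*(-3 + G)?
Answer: -14720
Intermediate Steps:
C(R, G) = (-3 + G)*(-3 + G*R) (C(R, G) = (G*R - 3)*(-3 + G) = (-3 + G*R)*(-3 + G) = (-3 + G)*(-3 + G*R))
(5*C(7, 7))*(-16) = (5*(9 - 3*7 + 7*7**2 - 3*7*7))*(-16) = (5*(9 - 21 + 7*49 - 147))*(-16) = (5*(9 - 21 + 343 - 147))*(-16) = (5*184)*(-16) = 920*(-16) = -14720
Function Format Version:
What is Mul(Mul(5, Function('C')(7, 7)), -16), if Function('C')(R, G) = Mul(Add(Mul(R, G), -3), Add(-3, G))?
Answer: -14720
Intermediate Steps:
Function('C')(R, G) = Mul(Add(-3, G), Add(-3, Mul(G, R))) (Function('C')(R, G) = Mul(Add(Mul(G, R), -3), Add(-3, G)) = Mul(Add(-3, Mul(G, R)), Add(-3, G)) = Mul(Add(-3, G), Add(-3, Mul(G, R))))
Mul(Mul(5, Function('C')(7, 7)), -16) = Mul(Mul(5, Add(9, Mul(-3, 7), Mul(7, Pow(7, 2)), Mul(-3, 7, 7))), -16) = Mul(Mul(5, Add(9, -21, Mul(7, 49), -147)), -16) = Mul(Mul(5, Add(9, -21, 343, -147)), -16) = Mul(Mul(5, 184), -16) = Mul(920, -16) = -14720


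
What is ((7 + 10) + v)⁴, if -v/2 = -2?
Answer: 194481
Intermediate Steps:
v = 4 (v = -2*(-2) = 4)
((7 + 10) + v)⁴ = ((7 + 10) + 4)⁴ = (17 + 4)⁴ = 21⁴ = 194481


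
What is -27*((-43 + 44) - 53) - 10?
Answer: 1394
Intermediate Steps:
-27*((-43 + 44) - 53) - 10 = -27*(1 - 53) - 10 = -27*(-52) - 10 = 1404 - 10 = 1394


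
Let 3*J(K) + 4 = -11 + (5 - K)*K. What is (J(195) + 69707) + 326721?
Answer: 384073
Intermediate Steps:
J(K) = -5 + K*(5 - K)/3 (J(K) = -4/3 + (-11 + (5 - K)*K)/3 = -4/3 + (-11 + K*(5 - K))/3 = -4/3 + (-11/3 + K*(5 - K)/3) = -5 + K*(5 - K)/3)
(J(195) + 69707) + 326721 = ((-5 - ⅓*195² + (5/3)*195) + 69707) + 326721 = ((-5 - ⅓*38025 + 325) + 69707) + 326721 = ((-5 - 12675 + 325) + 69707) + 326721 = (-12355 + 69707) + 326721 = 57352 + 326721 = 384073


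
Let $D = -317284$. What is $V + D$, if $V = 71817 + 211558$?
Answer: $-33909$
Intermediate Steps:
$V = 283375$
$V + D = 283375 - 317284 = -33909$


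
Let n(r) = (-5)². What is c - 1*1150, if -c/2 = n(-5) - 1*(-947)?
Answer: -3094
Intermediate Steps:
n(r) = 25
c = -1944 (c = -2*(25 - 1*(-947)) = -2*(25 + 947) = -2*972 = -1944)
c - 1*1150 = -1944 - 1*1150 = -1944 - 1150 = -3094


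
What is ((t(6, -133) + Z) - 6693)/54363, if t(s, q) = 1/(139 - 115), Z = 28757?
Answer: 529537/1304712 ≈ 0.40587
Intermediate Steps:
t(s, q) = 1/24
((t(6, -133) + Z) - 6693)/54363 = ((1/24 + 28757) - 6693)/54363 = (690169/24 - 6693)*(1/54363) = (529537/24)*(1/54363) = 529537/1304712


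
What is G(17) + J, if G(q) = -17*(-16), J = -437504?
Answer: -437232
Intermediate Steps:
G(q) = 272
G(17) + J = 272 - 437504 = -437232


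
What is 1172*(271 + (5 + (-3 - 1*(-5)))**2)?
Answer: 375040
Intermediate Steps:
1172*(271 + (5 + (-3 - 1*(-5)))**2) = 1172*(271 + (5 + (-3 + 5))**2) = 1172*(271 + (5 + 2)**2) = 1172*(271 + 7**2) = 1172*(271 + 49) = 1172*320 = 375040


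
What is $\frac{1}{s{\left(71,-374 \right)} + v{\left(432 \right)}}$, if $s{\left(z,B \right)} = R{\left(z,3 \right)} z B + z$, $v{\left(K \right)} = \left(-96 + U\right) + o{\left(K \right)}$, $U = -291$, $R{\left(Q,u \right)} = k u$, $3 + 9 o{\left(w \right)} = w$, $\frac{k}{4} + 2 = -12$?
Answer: $\frac{3}{13382411} \approx 2.2417 \cdot 10^{-7}$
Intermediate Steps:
$k = -56$ ($k = -8 + 4 \left(-12\right) = -8 - 48 = -56$)
$o{\left(w \right)} = - \frac{1}{3} + \frac{w}{9}$
$R{\left(Q,u \right)} = - 56 u$
$v{\left(K \right)} = - \frac{1162}{3} + \frac{K}{9}$ ($v{\left(K \right)} = \left(-96 - 291\right) + \left(- \frac{1}{3} + \frac{K}{9}\right) = -387 + \left(- \frac{1}{3} + \frac{K}{9}\right) = - \frac{1162}{3} + \frac{K}{9}$)
$s{\left(z,B \right)} = z - 168 B z$ ($s{\left(z,B \right)} = \left(-56\right) 3 z B + z = - 168 z B + z = - 168 B z + z = z - 168 B z$)
$\frac{1}{s{\left(71,-374 \right)} + v{\left(432 \right)}} = \frac{1}{71 \left(1 - -62832\right) + \left(- \frac{1162}{3} + \frac{1}{9} \cdot 432\right)} = \frac{1}{71 \left(1 + 62832\right) + \left(- \frac{1162}{3} + 48\right)} = \frac{1}{71 \cdot 62833 - \frac{1018}{3}} = \frac{1}{4461143 - \frac{1018}{3}} = \frac{1}{\frac{13382411}{3}} = \frac{3}{13382411}$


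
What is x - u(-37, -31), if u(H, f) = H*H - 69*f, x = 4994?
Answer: 1486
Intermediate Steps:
u(H, f) = H² - 69*f
x - u(-37, -31) = 4994 - ((-37)² - 69*(-31)) = 4994 - (1369 + 2139) = 4994 - 1*3508 = 4994 - 3508 = 1486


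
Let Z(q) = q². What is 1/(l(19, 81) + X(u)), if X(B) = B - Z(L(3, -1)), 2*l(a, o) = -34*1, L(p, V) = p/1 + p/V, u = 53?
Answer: 1/36 ≈ 0.027778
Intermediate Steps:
L(p, V) = p + p/V (L(p, V) = p*1 + p/V = p + p/V)
l(a, o) = -17 (l(a, o) = (-34*1)/2 = (½)*(-34) = -17)
X(B) = B (X(B) = B - (3 + 3/(-1))² = B - (3 + 3*(-1))² = B - (3 - 3)² = B - 1*0² = B - 1*0 = B + 0 = B)
1/(l(19, 81) + X(u)) = 1/(-17 + 53) = 1/36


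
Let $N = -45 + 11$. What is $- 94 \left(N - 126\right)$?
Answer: $15040$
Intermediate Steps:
$N = -34$
$- 94 \left(N - 126\right) = - 94 \left(-34 - 126\right) = \left(-94\right) \left(-160\right) = 15040$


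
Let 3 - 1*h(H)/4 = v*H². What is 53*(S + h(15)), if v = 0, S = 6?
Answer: 954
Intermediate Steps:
h(H) = 12 (h(H) = 12 - 0*H² = 12 - 4*0 = 12 + 0 = 12)
53*(S + h(15)) = 53*(6 + 12) = 53*18 = 954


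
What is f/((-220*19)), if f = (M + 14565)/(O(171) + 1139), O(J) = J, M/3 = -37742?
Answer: 98661/5475800 ≈ 0.018018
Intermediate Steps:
M = -113226 (M = 3*(-37742) = -113226)
f = -98661/1310 (f = (-113226 + 14565)/(171 + 1139) = -98661/1310 ≈ -75.314)
f/((-220*19)) = -98661/(1310*((-220*19))) = -98661/1310/(-4180) = -98661/1310*(-1/4180) = 98661/5475800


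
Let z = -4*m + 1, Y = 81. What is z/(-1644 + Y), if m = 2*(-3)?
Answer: -25/1563 ≈ -0.015995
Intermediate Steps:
m = -6
z = 25 (z = -4*(-6) + 1 = 24 + 1 = 25)
z/(-1644 + Y) = 25/(-1644 + 81) = 25/(-1563) = 25*(-1/1563) = -25/1563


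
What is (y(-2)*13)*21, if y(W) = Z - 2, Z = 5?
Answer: 819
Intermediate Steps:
y(W) = 3 (y(W) = 5 - 2 = 3)
(y(-2)*13)*21 = (3*13)*21 = 39*21 = 819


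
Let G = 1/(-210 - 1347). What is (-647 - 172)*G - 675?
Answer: -116684/173 ≈ -674.47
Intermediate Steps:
G = -1/1557 (G = 1/(-1557) = -1/1557 ≈ -0.00064226)
(-647 - 172)*G - 675 = (-647 - 172)*(-1/1557) - 675 = -819*(-1/1557) - 675 = 91/173 - 675 = -116684/173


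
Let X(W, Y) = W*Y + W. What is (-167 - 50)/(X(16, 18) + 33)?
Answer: -217/337 ≈ -0.64392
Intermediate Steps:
X(W, Y) = W + W*Y
(-167 - 50)/(X(16, 18) + 33) = (-167 - 50)/(16*(1 + 18) + 33) = -217/(16*19 + 33) = -217/(304 + 33) = -217/337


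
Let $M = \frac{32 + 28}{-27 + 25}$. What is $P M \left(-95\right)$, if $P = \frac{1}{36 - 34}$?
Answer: $1425$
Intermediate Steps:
$P = \frac{1}{2} \approx 0.5$
$M = -30$ ($M = \frac{60}{-2} = 60 \left(- \frac{1}{2}\right) = -30$)
$P M \left(-95\right) = \frac{1}{2} \left(-30\right) \left(-95\right) = \left(-15\right) \left(-95\right) = 1425$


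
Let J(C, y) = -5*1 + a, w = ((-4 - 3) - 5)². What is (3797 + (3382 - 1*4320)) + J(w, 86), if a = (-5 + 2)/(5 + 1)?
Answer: 5707/2 ≈ 2853.5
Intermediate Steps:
a = -½ (a = -3/6 = -3*⅙ = -½ ≈ -0.50000)
w = 144 (w = (-7 - 5)² = (-12)² = 144)
J(C, y) = -11/2 (J(C, y) = -5*1 - ½ = -5 - ½ = -11/2)
(3797 + (3382 - 1*4320)) + J(w, 86) = (3797 + (3382 - 1*4320)) - 11/2 = (3797 + (3382 - 4320)) - 11/2 = (3797 - 938) - 11/2 = 2859 - 11/2 = 5707/2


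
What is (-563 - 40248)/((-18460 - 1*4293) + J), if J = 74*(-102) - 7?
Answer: 40811/30308 ≈ 1.3465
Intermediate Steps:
J = -7555 (J = -7548 - 7 = -7555)
(-563 - 40248)/((-18460 - 1*4293) + J) = (-563 - 40248)/((-18460 - 1*4293) - 7555) = -40811/((-18460 - 4293) - 7555) = -40811/(-22753 - 7555) = -40811/(-30308) = -40811*(-1/30308) = 40811/30308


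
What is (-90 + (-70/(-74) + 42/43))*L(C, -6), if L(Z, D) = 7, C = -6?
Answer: -980917/1591 ≈ -616.54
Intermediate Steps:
(-90 + (-70/(-74) + 42/43))*L(C, -6) = (-90 + (-70/(-74) + 42/43))*7 = (-90 + (-70*(-1/74) + 42*(1/43)))*7 = (-90 + (35/37 + 42/43))*7 = (-90 + 3059/1591)*7 = -140131/1591*7 = -980917/1591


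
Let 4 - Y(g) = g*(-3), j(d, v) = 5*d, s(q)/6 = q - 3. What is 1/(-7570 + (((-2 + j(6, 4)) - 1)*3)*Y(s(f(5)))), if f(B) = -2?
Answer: -1/14536 ≈ -6.8795e-5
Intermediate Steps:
s(q) = -18 + 6*q (s(q) = 6*(q - 3) = 6*(-3 + q) = -18 + 6*q)
Y(g) = 4 + 3*g (Y(g) = 4 - g*(-3) = 4 - (-3)*g = 4 + 3*g)
1/(-7570 + (((-2 + j(6, 4)) - 1)*3)*Y(s(f(5)))) = 1/(-7570 + (((-2 + 5*6) - 1)*3)*(4 + 3*(-18 + 6*(-2)))) = 1/(-7570 + (((-2 + 30) - 1)*3)*(4 + 3*(-18 - 12))) = 1/(-7570 + ((28 - 1)*3)*(4 + 3*(-30))) = 1/(-7570 + (27*3)*(4 - 90)) = 1/(-7570 + 81*(-86)) = 1/(-7570 - 6966) = 1/(-14536) = -1/14536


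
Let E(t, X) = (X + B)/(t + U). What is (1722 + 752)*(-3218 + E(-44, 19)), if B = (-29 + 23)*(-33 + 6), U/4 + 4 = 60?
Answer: -716295983/90 ≈ -7.9588e+6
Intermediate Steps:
U = 224 (U = -16 + 4*60 = -16 + 240 = 224)
B = 162 (B = -6*(-27) = 162)
E(t, X) = (162 + X)/(224 + t) (E(t, X) = (X + 162)/(t + 224) = (162 + X)/(224 + t))
(1722 + 752)*(-3218 + E(-44, 19)) = (1722 + 752)*(-3218 + (162 + 19)/(224 - 44)) = 2474*(-3218 + 181/180) = 2474*(-579059/180) = -716295983/90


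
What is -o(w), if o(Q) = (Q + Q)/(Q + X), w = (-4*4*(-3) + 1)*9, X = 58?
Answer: -882/499 ≈ -1.7675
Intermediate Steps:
w = 441 (w = (-16*(-3) + 1)*9 = (48 + 1)*9 = 49*9 = 441)
o(Q) = 2*Q/(58 + Q) (o(Q) = (Q + Q)/(Q + 58) = (2*Q)/(58 + Q) = 2*Q/(58 + Q))
-o(w) = -2*441/(58 + 441) = -2*441/499 = -1*882/499 = -882/499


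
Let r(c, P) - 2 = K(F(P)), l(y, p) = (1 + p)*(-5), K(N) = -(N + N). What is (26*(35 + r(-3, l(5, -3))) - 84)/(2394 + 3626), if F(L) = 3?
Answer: 361/3010 ≈ 0.11993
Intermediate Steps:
K(N) = -2*N
l(y, p) = -5 - 5*p
r(c, P) = -4 (r(c, P) = 2 - 2*3 = 2 - 6 = -4)
(26*(35 + r(-3, l(5, -3))) - 84)/(2394 + 3626) = (26*(35 - 4) - 84)/(2394 + 3626) = (26*31 - 84)/6020 = (806 - 84)*(1/6020) = 722*(1/6020) = 361/3010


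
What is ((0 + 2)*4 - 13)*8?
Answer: -40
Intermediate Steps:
((0 + 2)*4 - 13)*8 = (2*4 - 13)*8 = (8 - 13)*8 = -5*8 = -40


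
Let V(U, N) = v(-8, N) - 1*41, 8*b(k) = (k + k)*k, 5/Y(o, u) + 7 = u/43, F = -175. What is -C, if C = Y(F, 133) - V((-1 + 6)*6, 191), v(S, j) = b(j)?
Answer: 1525529/168 ≈ 9080.5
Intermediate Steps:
Y(o, u) = 5/(-7 + u/43)
b(k) = k**2/4 (b(k) = ((k + k)*k)/8 = ((2*k)*k)/8 = (2*k**2)/8 = k**2/4)
v(S, j) = j**2/4
V(U, N) = -41 + N**2/4 (V(U, N) = N**2/4 - 1*41 = N**2/4 - 41 = -41 + N**2/4)
C = -1525529/168 (C = 215/(-301 + 133) - (-41 + (1/4)*191**2) = 215/(-168) - (-41 + (1/4)*36481) = 215*(-1/168) - (-41 + 36481/4) = -215/168 - 1*36317/4 = -215/168 - 36317/4 = -1525529/168 ≈ -9080.5)
-C = -1*(-1525529/168) = 1525529/168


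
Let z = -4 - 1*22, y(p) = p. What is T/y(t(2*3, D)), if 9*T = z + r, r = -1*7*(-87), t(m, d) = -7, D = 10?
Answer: -583/63 ≈ -9.2540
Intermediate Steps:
z = -26 (z = -4 - 22 = -26)
r = 609 (r = -7*(-87) = 609)
T = 583/9 (T = (-26 + 609)/9 = (⅑)*583 = 583/9 ≈ 64.778)
T/y(t(2*3, D)) = (583/9)/(-7) = (583/9)*(-⅐) = -583/63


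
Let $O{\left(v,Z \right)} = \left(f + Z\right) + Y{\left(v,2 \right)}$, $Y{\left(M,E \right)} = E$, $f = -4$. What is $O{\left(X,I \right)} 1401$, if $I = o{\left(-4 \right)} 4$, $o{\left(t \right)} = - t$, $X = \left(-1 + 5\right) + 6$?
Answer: $19614$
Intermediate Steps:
$X = 10$ ($X = 4 + 6 = 10$)
$I = 16$ ($I = \left(-1\right) \left(-4\right) 4 = 4 \cdot 4 = 16$)
$O{\left(v,Z \right)} = -2 + Z$ ($O{\left(v,Z \right)} = \left(-4 + Z\right) + 2 = -2 + Z$)
$O{\left(X,I \right)} 1401 = \left(-2 + 16\right) 1401 = 14 \cdot 1401 = 19614$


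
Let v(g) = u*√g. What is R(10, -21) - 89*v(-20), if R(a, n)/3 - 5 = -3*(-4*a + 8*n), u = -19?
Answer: 1887 + 3382*I*√5 ≈ 1887.0 + 7562.4*I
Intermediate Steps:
v(g) = -19*√g
R(a, n) = 15 - 72*n + 36*a (R(a, n) = 15 + 3*(-3*(-4*a + 8*n)) = 15 + 3*(-24*n + 12*a) = 15 + (-72*n + 36*a) = 15 - 72*n + 36*a)
R(10, -21) - 89*v(-20) = (15 - 72*(-21) + 36*10) - (-1691)*√(-20) = (15 + 1512 + 360) - (-1691)*2*I*√5 = 1887 - (-3382)*I*√5 = 1887 + 3382*I*√5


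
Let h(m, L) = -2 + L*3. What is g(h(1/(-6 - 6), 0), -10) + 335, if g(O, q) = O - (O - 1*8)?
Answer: 343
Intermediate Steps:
h(m, L) = -2 + 3*L
g(O, q) = 8 (g(O, q) = O - (O - 8) = O - (-8 + O) = O + (8 - O) = 8)
g(h(1/(-6 - 6), 0), -10) + 335 = 8 + 335 = 343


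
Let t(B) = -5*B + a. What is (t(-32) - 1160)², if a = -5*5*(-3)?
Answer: 855625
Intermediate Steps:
a = 75 (a = -25*(-3) = 75)
t(B) = 75 - 5*B (t(B) = -5*B + 75 = 75 - 5*B)
(t(-32) - 1160)² = ((75 - 5*(-32)) - 1160)² = ((75 + 160) - 1160)² = (235 - 1160)² = (-925)² = 855625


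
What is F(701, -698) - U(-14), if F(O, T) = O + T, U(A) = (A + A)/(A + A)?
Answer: 2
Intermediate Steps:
U(A) = 1 (U(A) = (2*A)/((2*A)) = (2*A)*(1/(2*A)) = 1)
F(701, -698) - U(-14) = (701 - 698) - 1*1 = 3 - 1 = 2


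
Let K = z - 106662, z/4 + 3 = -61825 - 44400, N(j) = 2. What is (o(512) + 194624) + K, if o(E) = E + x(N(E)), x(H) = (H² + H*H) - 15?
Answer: -336445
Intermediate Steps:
z = -424912 (z = -12 + 4*(-61825 - 44400) = -12 + 4*(-106225) = -12 - 424900 = -424912)
x(H) = -15 + 2*H² (x(H) = (H² + H²) - 15 = 2*H² - 15 = -15 + 2*H²)
K = -531574 (K = -424912 - 106662 = -531574)
o(E) = -7 + E (o(E) = E + (-15 + 2*2²) = E + (-15 + 2*4) = E + (-15 + 8) = E - 7 = -7 + E)
(o(512) + 194624) + K = ((-7 + 512) + 194624) - 531574 = (505 + 194624) - 531574 = 195129 - 531574 = -336445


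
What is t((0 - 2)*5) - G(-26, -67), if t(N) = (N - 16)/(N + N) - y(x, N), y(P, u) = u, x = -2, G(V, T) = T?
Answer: 783/10 ≈ 78.300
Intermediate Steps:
t(N) = -N + (-16 + N)/(2*N) (t(N) = (N - 16)/(N + N) - N = (-16 + N)/((2*N)) - N = (-16 + N)*(1/(2*N)) - N = (-16 + N)/(2*N) - N = -N + (-16 + N)/(2*N))
t((0 - 2)*5) - G(-26, -67) = (1/2 - (0 - 2)*5 - 8*1/(5*(0 - 2))) - 1*(-67) = (1/2 - (-2)*5 - 8/((-2*5))) + 67 = (1/2 - 1*(-10) - 8/(-10)) + 67 = (1/2 + 10 - 8*(-1/10)) + 67 = (1/2 + 10 + 4/5) + 67 = 113/10 + 67 = 783/10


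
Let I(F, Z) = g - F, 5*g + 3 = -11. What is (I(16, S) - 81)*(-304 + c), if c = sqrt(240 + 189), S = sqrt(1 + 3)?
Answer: 151696/5 - 499*sqrt(429)/5 ≈ 28272.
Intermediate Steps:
g = -14/5 (g = -3/5 + (1/5)*(-11) = -3/5 - 11/5 = -14/5 ≈ -2.8000)
S = 2 (S = sqrt(4) = 2)
c = sqrt(429) ≈ 20.712
I(F, Z) = -14/5 - F
(I(16, S) - 81)*(-304 + c) = ((-14/5 - 1*16) - 81)*(-304 + sqrt(429)) = ((-14/5 - 16) - 81)*(-304 + sqrt(429)) = (-94/5 - 81)*(-304 + sqrt(429)) = -499*(-304 + sqrt(429))/5 = 151696/5 - 499*sqrt(429)/5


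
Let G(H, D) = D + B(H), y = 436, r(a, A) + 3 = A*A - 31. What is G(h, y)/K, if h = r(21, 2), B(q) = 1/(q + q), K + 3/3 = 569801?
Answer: 101/132000 ≈ 0.00076515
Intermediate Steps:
K = 569800 (K = -1 + 569801 = 569800)
r(a, A) = -34 + A**2 (r(a, A) = -3 + (A*A - 31) = -3 + (A**2 - 31) = -3 + (-31 + A**2) = -34 + A**2)
B(q) = 1/(2*q)
h = -30 (h = -34 + 2**2 = -34 + 4 = -30)
G(H, D) = D + 1/(2*H)
G(h, y)/K = (436 + (1/2)/(-30))/569800 = (436 + (1/2)*(-1/30))*(1/569800) = (436 - 1/60)*(1/569800) = (26159/60)*(1/569800) = 101/132000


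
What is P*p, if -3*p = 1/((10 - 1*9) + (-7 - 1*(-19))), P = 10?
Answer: -10/39 ≈ -0.25641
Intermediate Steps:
p = -1/39 (p = -1/(3*((10 - 1*9) + (-7 - 1*(-19)))) = -1/(3*((10 - 9) + (-7 + 19))) = -1/(3*(1 + 12)) = -⅓/13 = -⅓*1/13 = -1/39 ≈ -0.025641)
P*p = 10*(-1/39) = -10/39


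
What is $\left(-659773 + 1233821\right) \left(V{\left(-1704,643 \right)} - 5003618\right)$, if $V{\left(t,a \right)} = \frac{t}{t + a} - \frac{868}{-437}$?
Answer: $- \frac{1331768883397400640}{463657} \approx -2.8723 \cdot 10^{12}$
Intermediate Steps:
$V{\left(t,a \right)} = \frac{868}{437} + \frac{t}{a + t}$ ($V{\left(t,a \right)} = \frac{t}{a + t} - - \frac{868}{437} = \frac{t}{a + t} + \frac{868}{437} = \frac{868}{437} + \frac{t}{a + t}$)
$\left(-659773 + 1233821\right) \left(V{\left(-1704,643 \right)} - 5003618\right) = \left(-659773 + 1233821\right) \left(\frac{868 \cdot 643 + 1305 \left(-1704\right)}{437 \left(643 - 1704\right)} - 5003618\right) = 574048 \left(\frac{558124 - 2223720}{437 \left(-1061\right)} - 5003618\right) = 574048 \left(\frac{1}{437} \left(- \frac{1}{1061}\right) \left(-1665596\right) - 5003618\right) = 574048 \left(\frac{1665596}{463657} - 5003618\right) = 574048 \left(- \frac{2319960845430}{463657}\right) = - \frac{1331768883397400640}{463657}$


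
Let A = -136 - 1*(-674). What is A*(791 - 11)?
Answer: 419640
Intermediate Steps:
A = 538 (A = -136 + 674 = 538)
A*(791 - 11) = 538*(791 - 11) = 538*780 = 419640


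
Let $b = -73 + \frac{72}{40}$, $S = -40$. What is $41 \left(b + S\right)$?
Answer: $- \frac{22796}{5} \approx -4559.2$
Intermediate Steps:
$b = - \frac{356}{5}$ ($b = -73 + 72 \cdot \frac{1}{40} = -73 + \frac{9}{5} = - \frac{356}{5} \approx -71.2$)
$41 \left(b + S\right) = 41 \left(- \frac{356}{5} - 40\right) = 41 \left(- \frac{556}{5}\right) = - \frac{22796}{5}$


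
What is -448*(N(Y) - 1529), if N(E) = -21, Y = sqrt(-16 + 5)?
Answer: 694400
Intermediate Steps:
Y = I*sqrt(11) (Y = sqrt(-11) = I*sqrt(11) ≈ 3.3166*I)
-448*(N(Y) - 1529) = -448*(-21 - 1529) = -448*(-1550) = 694400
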